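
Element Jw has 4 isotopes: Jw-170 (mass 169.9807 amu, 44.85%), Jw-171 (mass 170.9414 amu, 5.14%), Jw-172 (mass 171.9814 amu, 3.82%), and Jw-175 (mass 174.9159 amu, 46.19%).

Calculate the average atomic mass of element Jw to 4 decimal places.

Average mass = Σ (abundance × isotope mass) = 0.4485 × 169.9807 + 0.0514 × 170.9414 + 0.0382 × 171.9814 + 0.4619 × 174.9159
= 76.23634 + 8.78639 + 6.56969 + 80.79365 = 172.38607 amu

172.3861 amu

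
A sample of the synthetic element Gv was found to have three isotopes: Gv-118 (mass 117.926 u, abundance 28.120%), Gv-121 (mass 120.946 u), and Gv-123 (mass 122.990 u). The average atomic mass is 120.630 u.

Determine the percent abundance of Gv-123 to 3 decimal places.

Let x and y be the fractions of Gv-121 and Gv-123. Then x + y = 1 − 0.28120 = 0.71880 and 120.946x + 122.990y = 120.630 − 0.28120×117.926 = 87.4692088.
Substituting: 120.946x + 122.990(0.71880 − x) = 87.4692088
(120.946 − 122.990)x = -0.9360032  ⇒  x = 0.45793, y = 0.26087
Gv-121: 45.793%, Gv-123: 26.087%.

26.087%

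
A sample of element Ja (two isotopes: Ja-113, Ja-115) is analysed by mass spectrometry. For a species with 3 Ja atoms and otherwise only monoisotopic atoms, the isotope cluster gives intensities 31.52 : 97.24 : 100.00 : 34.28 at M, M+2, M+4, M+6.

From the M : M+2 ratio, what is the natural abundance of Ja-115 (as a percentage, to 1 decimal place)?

If p is the fraction of Ja that is Ja-113, then I(M+2)/I(M) = [C(3,1)·p^2·(1−p)] / p^3 = 3·(1−p)/p = 97.24/31.52 = 3.0850
(1−p)/p = 3.0850/3 = 1.0283  ⇒  p = 1/(1 + 1.0283) = 0.4930
Ja-113: 49.3%, Ja-115: 50.7%.

50.7%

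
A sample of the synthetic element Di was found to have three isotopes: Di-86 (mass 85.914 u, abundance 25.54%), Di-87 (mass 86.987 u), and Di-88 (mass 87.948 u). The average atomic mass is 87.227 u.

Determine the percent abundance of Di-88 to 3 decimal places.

53.491%

Let x and y be the fractions of Di-87 and Di-88. Then x + y = 1 − 0.2554 = 0.7446 and 86.987x + 87.948y = 87.227 − 0.2554×85.914 = 65.2845644.
Substituting: 86.987x + 87.948(0.7446 − x) = 65.2845644
(86.987 − 87.948)x = -0.2015164  ⇒  x = 0.20969, y = 0.53491
Di-87: 20.969%, Di-88: 53.491%.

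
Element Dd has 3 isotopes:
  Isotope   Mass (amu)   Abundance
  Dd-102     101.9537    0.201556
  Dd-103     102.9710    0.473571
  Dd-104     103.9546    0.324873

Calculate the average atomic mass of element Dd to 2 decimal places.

103.09 amu

The abundance-weighted mean is 0.201556 × 101.9537 + 0.473571 × 102.9710 + 0.324873 × 103.9546
= 20.54938 + 48.76408 + 33.77204 = 103.08550 amu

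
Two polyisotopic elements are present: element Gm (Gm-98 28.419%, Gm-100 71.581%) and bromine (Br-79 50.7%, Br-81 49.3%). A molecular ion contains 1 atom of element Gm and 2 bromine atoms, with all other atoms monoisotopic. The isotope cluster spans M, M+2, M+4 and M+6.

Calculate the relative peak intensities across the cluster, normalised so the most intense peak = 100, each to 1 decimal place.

Element Gm pattern (n=1): 0.28419 : 0.71581
Bromine pattern (n=2): 0.257049 : 0.499902 : 0.243049
Convolve the two distributions (both contribute in 2-u steps):
  M: 0.28419×0.257049 = 0.073051
  M+2: 0.28419×0.499902 + 0.71581×0.257049 = 0.326065
  M+4: 0.28419×0.243049 + 0.71581×0.499902 = 0.426907
  M+6: 0.71581×0.243049 = 0.173977
Scale to base peak (0.426907) = 100: 17.1 : 76.4 : 100.0 : 40.8

17.1 : 76.4 : 100.0 : 40.8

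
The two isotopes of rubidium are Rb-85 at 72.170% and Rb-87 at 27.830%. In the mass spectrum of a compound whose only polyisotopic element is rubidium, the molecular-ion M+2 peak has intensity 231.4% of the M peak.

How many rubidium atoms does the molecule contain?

The M+2/M ratio from n Rb atoms is n · q/p = n · 0.27830/0.72170.
n = 2.314 × 0.72170/0.27830 = 6.00 ≈ 6

6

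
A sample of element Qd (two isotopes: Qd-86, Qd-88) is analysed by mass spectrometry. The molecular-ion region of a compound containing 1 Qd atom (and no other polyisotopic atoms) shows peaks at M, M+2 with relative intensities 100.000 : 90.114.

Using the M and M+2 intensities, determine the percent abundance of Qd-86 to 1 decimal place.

If p is the fraction of Qd that is Qd-86, then I(M+2)/I(M) = [C(1,1)·p^0·(1−p)] / p^1 = 1·(1−p)/p = 90.114/100.000 = 0.9011
(1−p)/p = 0.9011/1 = 0.9011  ⇒  p = 1/(1 + 0.9011) = 0.5260
Qd-86: 52.6%, Qd-88: 47.4%.

52.6%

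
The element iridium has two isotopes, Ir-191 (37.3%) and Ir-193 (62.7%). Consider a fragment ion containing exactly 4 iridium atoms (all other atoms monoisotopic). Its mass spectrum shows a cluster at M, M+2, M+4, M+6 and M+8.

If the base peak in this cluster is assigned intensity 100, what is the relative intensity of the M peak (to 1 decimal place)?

Term probabilities: M 0.0194, M+2 0.1302, M+4 0.3282, M+6 0.3678, M+8 0.1546. Base peak = M+6.
P(M+6) = C(4,3) × 0.373^1 × 0.627^3 = 4 × 0.3730 × 0.24649188 = 0.367766 (base)
P(M) = C(4,0) × 0.373^4 × 0.627^0 = 1 × 0.01935688 × 1.0000 = 0.019357
Relative intensity = 0.019357 / 0.367766 × 100 = 5.3

5.3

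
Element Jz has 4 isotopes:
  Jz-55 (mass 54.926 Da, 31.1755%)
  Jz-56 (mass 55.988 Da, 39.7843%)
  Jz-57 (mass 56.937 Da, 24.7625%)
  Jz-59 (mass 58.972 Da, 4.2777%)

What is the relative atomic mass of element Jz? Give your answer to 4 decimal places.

56.0196 Da

Average mass = Σ (abundance × isotope mass) = 0.311755 × 54.926 + 0.397843 × 55.988 + 0.247625 × 56.937 + 0.042777 × 58.972
= 17.12346 + 22.27443 + 14.09902 + 2.52265 = 56.01956 Da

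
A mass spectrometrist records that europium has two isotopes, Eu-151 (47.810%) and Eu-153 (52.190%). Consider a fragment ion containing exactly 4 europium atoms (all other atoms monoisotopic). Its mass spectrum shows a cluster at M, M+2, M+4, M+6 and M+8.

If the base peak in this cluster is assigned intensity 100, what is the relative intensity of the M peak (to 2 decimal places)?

Binomial terms of (0.47810 + 0.52190)^4: M 0.0522, M+2 0.2281, M+4 0.3736, M+6 0.2719, M+8 0.0742 → M+4 is the base peak.
P(M+4) = C(4,2) × 0.47810^2 × 0.52190^2 = 6 × 0.22857961 × 0.27237961 = 0.373563 (base)
P(M) = C(4,0) × 0.47810^4 × 0.52190^0 = 1 × 0.05224864 × 1.0000 = 0.052249
Relative intensity = 0.052249 / 0.373563 × 100 = 13.99

13.99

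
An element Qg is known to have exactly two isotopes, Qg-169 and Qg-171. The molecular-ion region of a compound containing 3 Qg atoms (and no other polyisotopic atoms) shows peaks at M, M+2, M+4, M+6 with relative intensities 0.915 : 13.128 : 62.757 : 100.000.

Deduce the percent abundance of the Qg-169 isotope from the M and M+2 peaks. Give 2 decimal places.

Let p = fractional abundance of Qg-169. I(M+2)/I(M) = [C(3,1)·p^2·(1−p)] / p^3 = 3·(1−p)/p = 13.128/0.915 = 14.3475
(1−p)/p = 14.3475/3 = 4.7825  ⇒  p = 1/(1 + 4.7825) = 0.1729
Qg-169: 17.29%, Qg-171: 82.71%.

17.29%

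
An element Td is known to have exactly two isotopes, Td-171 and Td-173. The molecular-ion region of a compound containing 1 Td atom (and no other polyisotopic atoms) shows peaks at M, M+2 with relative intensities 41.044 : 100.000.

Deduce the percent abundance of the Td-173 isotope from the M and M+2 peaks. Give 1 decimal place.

Write p for the Td-171 fraction. I(M+2)/I(M) = [C(1,1)·p^0·(1−p)] / p^1 = 1·(1−p)/p = 100.000/41.044 = 2.4364
(1−p)/p = 2.4364/1 = 2.4364  ⇒  p = 1/(1 + 2.4364) = 0.2910
Td-171: 29.1%, Td-173: 70.9%.

70.9%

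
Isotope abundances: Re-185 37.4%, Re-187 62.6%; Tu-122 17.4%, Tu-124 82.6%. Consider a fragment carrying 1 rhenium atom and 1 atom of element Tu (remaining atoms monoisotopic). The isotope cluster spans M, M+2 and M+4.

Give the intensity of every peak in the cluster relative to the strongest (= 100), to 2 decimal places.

12.59 : 80.81 : 100.00

Rhenium pattern (n=1): 0.3740 : 0.6260
Element Tu pattern (n=1): 0.1740 : 0.8260
Convolve the two distributions (both contribute in 2-u steps):
  M: 0.3740×0.1740 = 0.065076
  M+2: 0.3740×0.8260 + 0.6260×0.1740 = 0.417848
  M+4: 0.6260×0.8260 = 0.517076
Scale to base peak (0.517076) = 100: 12.59 : 80.81 : 100.00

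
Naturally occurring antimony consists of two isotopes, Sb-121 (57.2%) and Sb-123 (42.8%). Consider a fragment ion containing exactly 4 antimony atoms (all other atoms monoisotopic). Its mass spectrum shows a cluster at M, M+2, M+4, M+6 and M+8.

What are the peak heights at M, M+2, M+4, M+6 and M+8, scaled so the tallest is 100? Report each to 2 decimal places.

Each Sb atom is independently Sb-121 (p = 0.572) or Sb-123 (q = 0.428); the cluster is the binomial expansion (p + q)^4.
P(M) = 0.572^4 = 0.107049
P(M+2) = 4 × 0.572^3 × 0.428^1 = 0.320400
P(M+4) = 6 × 0.572^2 × 0.428^2 = 0.359609
P(M+6) = 4 × 0.572^1 × 0.428^3 = 0.179385
P(M+8) = 0.428^4 = 0.033556
The M+4 peak is largest (0.359609); scaling to 100 gives 29.77 : 89.10 : 100.00 : 49.88 : 9.33.

29.77 : 89.10 : 100.00 : 49.88 : 9.33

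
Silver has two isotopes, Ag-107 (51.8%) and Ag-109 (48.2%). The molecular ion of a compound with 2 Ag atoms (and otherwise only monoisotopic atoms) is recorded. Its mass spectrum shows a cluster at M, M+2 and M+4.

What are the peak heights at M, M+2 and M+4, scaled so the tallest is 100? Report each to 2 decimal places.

53.73 : 100.00 : 46.53

Each Ag atom is independently Ag-107 (p = 0.518) or Ag-109 (q = 0.482); the cluster is the binomial expansion (p + q)^2.
P(M) = 0.518^2 = 0.268324
P(M+2) = 2 × 0.518^1 × 0.482^1 = 0.499352
P(M+4) = 0.482^2 = 0.232324
The M+2 peak is largest (0.499352); scaling to 100 gives 53.73 : 100.00 : 46.53.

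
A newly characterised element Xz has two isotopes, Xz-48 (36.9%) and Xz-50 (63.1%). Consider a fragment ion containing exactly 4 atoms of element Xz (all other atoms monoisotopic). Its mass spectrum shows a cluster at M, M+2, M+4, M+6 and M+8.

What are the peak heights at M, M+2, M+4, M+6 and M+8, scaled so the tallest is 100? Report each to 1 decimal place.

The 4 Xz atoms are independent, so intensities follow the terms of (0.369 + 0.631)^4.
P(M) = 0.369^4 = 0.018540
P(M+2) = 4 × 0.369^3 × 0.631^1 = 0.126814
P(M+4) = 6 × 0.369^2 × 0.631^2 = 0.325284
P(M+6) = 4 × 0.369^1 × 0.631^3 = 0.370830
P(M+8) = 0.631^4 = 0.158532
The M+6 peak is largest (0.370830); scaling to 100 gives 5.0 : 34.2 : 87.7 : 100.0 : 42.8.

5.0 : 34.2 : 87.7 : 100.0 : 42.8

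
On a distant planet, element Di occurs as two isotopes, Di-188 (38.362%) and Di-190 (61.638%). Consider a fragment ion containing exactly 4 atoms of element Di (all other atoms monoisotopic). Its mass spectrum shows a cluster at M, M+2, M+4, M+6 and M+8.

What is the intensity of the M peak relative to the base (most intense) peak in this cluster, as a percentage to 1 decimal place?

6.0%

(0.38362 + 0.61638)^4 gives M 0.0217, M+2 0.1392, M+4 0.3355, M+6 0.3593, M+8 0.1443; the largest is M+6.
P(M+6) = C(4,3) × 0.38362^1 × 0.61638^3 = 4 × 0.38362 × 0.23417774 = 0.359341 (base)
P(M) = C(4,0) × 0.38362^4 × 0.61638^0 = 1 × 0.02165733 × 1.0000 = 0.021657
Relative intensity = 0.021657 / 0.359341 × 100 = 6.0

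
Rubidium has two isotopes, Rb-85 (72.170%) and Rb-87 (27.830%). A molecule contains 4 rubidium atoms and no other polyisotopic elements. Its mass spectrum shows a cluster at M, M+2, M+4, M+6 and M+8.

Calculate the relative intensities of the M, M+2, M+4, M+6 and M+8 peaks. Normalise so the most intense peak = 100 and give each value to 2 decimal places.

64.83 : 100.00 : 57.84 : 14.87 : 1.43

Each Rb atom is independently Rb-85 (p = 0.72170) or Rb-87 (q = 0.27830); the cluster is the binomial expansion (p + q)^4.
P(M) = 0.72170^4 = 0.271286
P(M+2) = 4 × 0.72170^3 × 0.27830^1 = 0.418450
P(M+4) = 6 × 0.72170^2 × 0.27830^2 = 0.242042
P(M+6) = 4 × 0.72170^1 × 0.27830^3 = 0.062224
P(M+8) = 0.27830^4 = 0.005999
The M+2 peak is largest (0.418450); scaling to 100 gives 64.83 : 100.00 : 57.84 : 14.87 : 1.43.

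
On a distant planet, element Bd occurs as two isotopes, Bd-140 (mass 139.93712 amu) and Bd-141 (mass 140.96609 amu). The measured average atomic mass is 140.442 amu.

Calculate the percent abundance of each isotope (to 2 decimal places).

Bd-140: 50.93%, Bd-141: 49.07%

Let x be the fractional abundance of Bd-140; then Bd-141 has abundance 1 − x.
139.93712·x + 140.96609·(1 − x) = 140.442
(139.93712 − 140.96609)·x = 140.442 − 140.96609
x = -0.52409 / -1.02897 = 0.50933 → 50.93% Bd-140, 49.07% Bd-141.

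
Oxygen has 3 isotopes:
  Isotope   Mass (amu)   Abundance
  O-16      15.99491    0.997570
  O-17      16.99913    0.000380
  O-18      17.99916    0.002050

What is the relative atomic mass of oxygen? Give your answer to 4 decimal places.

Average mass = Σ (abundance × isotope mass) = 0.997570 × 15.99491 + 0.000380 × 16.99913 + 0.002050 × 17.99916
= 15.956042 + 0.006460 + 0.036898 = 15.999400 amu

15.9994 amu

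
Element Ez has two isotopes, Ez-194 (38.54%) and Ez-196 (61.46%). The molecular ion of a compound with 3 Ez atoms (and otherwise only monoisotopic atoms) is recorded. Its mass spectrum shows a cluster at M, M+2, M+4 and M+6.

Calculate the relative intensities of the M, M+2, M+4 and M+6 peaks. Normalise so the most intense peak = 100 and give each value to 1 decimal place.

13.1 : 62.7 : 100.0 : 53.2

Expanding (0.3854 + 0.6146)^3:
P(M) = 0.3854^3 = 0.057245
P(M+2) = 3 × 0.3854^2 × 0.6146^1 = 0.273865
P(M+4) = 3 × 0.3854^1 × 0.6146^2 = 0.436735
P(M+6) = 0.6146^3 = 0.232155
The M+4 peak is largest (0.436735); scaling to 100 gives 13.1 : 62.7 : 100.0 : 53.2.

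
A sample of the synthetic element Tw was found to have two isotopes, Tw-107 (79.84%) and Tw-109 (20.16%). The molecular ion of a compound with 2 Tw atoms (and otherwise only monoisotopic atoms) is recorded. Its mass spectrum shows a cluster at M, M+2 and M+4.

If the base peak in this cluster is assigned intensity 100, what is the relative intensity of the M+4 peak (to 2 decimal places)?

(0.7984 + 0.2016)^2 gives M 0.6374, M+2 0.3219, M+4 0.0406; the largest is M.
P(M) = C(2,0) × 0.7984^2 × 0.2016^0 = 1 × 0.63744256 × 1.0000 = 0.637443 (base)
P(M+4) = C(2,2) × 0.7984^0 × 0.2016^2 = 1 × 1.0000 × 0.04064256 = 0.040643
Relative intensity = 0.040643 / 0.637443 × 100 = 6.38

6.38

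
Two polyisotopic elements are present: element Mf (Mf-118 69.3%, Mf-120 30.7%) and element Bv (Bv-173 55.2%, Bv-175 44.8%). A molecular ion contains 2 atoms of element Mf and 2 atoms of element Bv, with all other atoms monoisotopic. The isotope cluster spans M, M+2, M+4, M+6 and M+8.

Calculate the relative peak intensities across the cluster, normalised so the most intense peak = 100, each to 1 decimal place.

Element Mf pattern (n=2): 0.480249 : 0.425502 : 0.094249
Element Bv pattern (n=2): 0.304704 : 0.494592 : 0.200704
Convolve the two distributions (both contribute in 2-u steps):
  M: 0.480249×0.304704 = 0.146334
  M+2: 0.480249×0.494592 + 0.425502×0.304704 = 0.367179
  M+4: 0.480249×0.200704 + 0.425502×0.494592 + 0.094249×0.304704 = 0.335556
  M+6: 0.425502×0.200704 + 0.094249×0.494592 = 0.132015
  M+8: 0.094249×0.200704 = 0.018916
Scale to base peak (0.367179) = 100: 39.9 : 100.0 : 91.4 : 36.0 : 5.2

39.9 : 100.0 : 91.4 : 36.0 : 5.2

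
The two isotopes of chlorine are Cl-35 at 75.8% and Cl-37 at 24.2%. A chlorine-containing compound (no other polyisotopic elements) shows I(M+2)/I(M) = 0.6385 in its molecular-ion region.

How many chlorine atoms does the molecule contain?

2

With n Cl atoms, P(M+2)/P(M) = C(n,1)·p^(n−1)q / p^n = n·q/p = n · 0.242/0.758.
n = 0.6385 × 0.758/0.242 = 2.00 ≈ 2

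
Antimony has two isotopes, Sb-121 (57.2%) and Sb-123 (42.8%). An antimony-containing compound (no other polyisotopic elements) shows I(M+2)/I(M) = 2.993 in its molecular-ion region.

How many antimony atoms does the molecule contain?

4

With n Sb atoms, P(M+2)/P(M) = C(n,1)·p^(n−1)q / p^n = n·q/p = n · 0.428/0.572.
n = 2.993 × 0.572/0.428 = 4.00 ≈ 4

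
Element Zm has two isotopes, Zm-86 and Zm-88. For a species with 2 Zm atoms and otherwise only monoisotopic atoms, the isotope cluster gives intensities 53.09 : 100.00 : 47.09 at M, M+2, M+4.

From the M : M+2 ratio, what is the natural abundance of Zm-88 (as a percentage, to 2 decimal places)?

48.50%

If p is the fraction of Zm that is Zm-86, then I(M+2)/I(M) = [C(2,1)·p^1·(1−p)] / p^2 = 2·(1−p)/p = 100.00/53.09 = 1.8836
(1−p)/p = 1.8836/2 = 0.9418  ⇒  p = 1/(1 + 0.9418) = 0.5150
Zm-86: 51.50%, Zm-88: 48.50%.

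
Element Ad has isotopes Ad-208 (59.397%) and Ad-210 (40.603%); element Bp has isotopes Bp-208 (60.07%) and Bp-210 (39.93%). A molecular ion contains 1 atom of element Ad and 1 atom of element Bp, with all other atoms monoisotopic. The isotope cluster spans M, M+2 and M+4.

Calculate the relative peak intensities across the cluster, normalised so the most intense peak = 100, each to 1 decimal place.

74.2 : 100.0 : 33.7

Element Ad pattern (n=1): 0.59397 : 0.40603
Element Bp pattern (n=1): 0.6007 : 0.3993
Convolve the two distributions (both contribute in 2-u steps):
  M: 0.59397×0.6007 = 0.356798
  M+2: 0.59397×0.3993 + 0.40603×0.6007 = 0.481074
  M+4: 0.40603×0.3993 = 0.162128
Scale to base peak (0.481074) = 100: 74.2 : 100.0 : 33.7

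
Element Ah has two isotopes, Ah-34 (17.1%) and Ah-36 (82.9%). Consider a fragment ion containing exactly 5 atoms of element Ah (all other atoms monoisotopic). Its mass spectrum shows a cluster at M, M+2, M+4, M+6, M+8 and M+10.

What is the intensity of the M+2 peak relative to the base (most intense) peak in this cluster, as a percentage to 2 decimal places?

(0.171 + 0.829)^5 gives M 0.0001, M+2 0.0035, M+4 0.0344, M+6 0.1666, M+8 0.4038, M+10 0.3915; the largest is M+8.
P(M+8) = C(5,4) × 0.171^1 × 0.829^4 = 5 × 0.1710 × 0.47230019 = 0.403817 (base)
P(M+2) = C(5,1) × 0.171^4 × 0.829^1 = 5 × 0.00085504 × 0.8290 = 0.003544
Relative intensity = 0.003544 / 0.403817 × 100 = 0.88

0.88%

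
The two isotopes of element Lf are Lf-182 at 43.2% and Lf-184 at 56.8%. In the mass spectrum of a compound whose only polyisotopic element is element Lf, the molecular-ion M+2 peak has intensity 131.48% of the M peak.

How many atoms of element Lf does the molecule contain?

1

For n independent Lf atoms, I(M+2)/I(M) = n · (abundance Lf-184) / (abundance Lf-182) = n · 0.568/0.432.
n = 1.3148 × 0.432/0.568 = 1.00 ≈ 1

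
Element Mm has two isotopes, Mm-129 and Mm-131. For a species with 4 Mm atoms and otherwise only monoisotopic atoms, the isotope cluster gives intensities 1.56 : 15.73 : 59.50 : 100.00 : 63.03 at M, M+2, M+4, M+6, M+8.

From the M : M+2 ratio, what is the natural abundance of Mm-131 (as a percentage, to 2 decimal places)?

71.60%

Let p = fractional abundance of Mm-129. I(M+2)/I(M) = [C(4,1)·p^3·(1−p)] / p^4 = 4·(1−p)/p = 15.73/1.56 = 10.0833
(1−p)/p = 10.0833/4 = 2.5208  ⇒  p = 1/(1 + 2.5208) = 0.2840
Mm-129: 28.40%, Mm-131: 71.60%.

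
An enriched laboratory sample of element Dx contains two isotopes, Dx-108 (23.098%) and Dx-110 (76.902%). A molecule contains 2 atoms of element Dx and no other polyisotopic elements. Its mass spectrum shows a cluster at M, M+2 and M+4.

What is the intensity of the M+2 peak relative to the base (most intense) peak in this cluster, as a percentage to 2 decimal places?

Binomial terms of (0.23098 + 0.76902)^2: M 0.0534, M+2 0.3553, M+4 0.5914 → M+4 is the base peak.
P(M+4) = C(2,2) × 0.23098^0 × 0.76902^2 = 1 × 1.0000 × 0.59139176 = 0.591392 (base)
P(M+2) = C(2,1) × 0.23098^1 × 0.76902^1 = 2 × 0.23098 × 0.76902 = 0.355256
Relative intensity = 0.355256 / 0.591392 × 100 = 60.07

60.07%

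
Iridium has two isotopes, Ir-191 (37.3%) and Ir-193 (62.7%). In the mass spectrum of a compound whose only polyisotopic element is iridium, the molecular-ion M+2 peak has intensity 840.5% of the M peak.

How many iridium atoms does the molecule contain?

With n Ir atoms, P(M+2)/P(M) = C(n,1)·p^(n−1)q / p^n = n·q/p = n · 0.627/0.373.
n = 8.405 × 0.373/0.627 = 5.00 ≈ 5

5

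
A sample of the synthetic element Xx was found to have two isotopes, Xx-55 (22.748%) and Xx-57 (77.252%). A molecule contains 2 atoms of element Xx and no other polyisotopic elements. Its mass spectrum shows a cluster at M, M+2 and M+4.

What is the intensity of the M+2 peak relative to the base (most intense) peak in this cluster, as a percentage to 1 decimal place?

58.9%

Term probabilities: M 0.0517, M+2 0.3515, M+4 0.5968. Base peak = M+4.
P(M+4) = C(2,2) × 0.22748^0 × 0.77252^2 = 1 × 1.0000 × 0.59678715 = 0.596787 (base)
P(M+2) = C(2,1) × 0.22748^1 × 0.77252^1 = 2 × 0.22748 × 0.77252 = 0.351466
Relative intensity = 0.351466 / 0.596787 × 100 = 58.9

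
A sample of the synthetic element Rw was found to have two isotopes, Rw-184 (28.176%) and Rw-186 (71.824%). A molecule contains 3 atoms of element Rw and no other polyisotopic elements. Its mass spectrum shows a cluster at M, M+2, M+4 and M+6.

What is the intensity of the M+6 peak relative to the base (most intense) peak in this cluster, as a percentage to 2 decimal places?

84.97%

Term probabilities: M 0.0224, M+2 0.1711, M+4 0.4361, M+6 0.3705. Base peak = M+4.
P(M+4) = C(3,2) × 0.28176^1 × 0.71824^2 = 3 × 0.28176 × 0.5158687 = 0.436053 (base)
P(M+6) = C(3,3) × 0.28176^0 × 0.71824^3 = 1 × 1.0000 × 0.37051753 = 0.370518
Relative intensity = 0.370518 / 0.436053 × 100 = 84.97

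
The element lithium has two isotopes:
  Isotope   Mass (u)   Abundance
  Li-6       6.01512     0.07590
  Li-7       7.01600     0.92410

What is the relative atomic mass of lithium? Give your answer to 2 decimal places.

Weight each isotope mass by its fractional abundance: 0.07590 × 6.01512 + 0.92410 × 7.01600
= 0.456548 + 6.483486 = 6.940034 u

6.94 u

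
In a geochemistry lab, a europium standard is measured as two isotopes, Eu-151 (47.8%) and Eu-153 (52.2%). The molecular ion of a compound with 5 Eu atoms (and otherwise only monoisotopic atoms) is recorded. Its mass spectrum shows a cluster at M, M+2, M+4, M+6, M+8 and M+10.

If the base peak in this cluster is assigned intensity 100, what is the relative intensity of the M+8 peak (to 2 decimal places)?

Binomial terms of (0.478 + 0.522)^5: M 0.0250, M+2 0.1363, M+4 0.2976, M+6 0.3250, M+8 0.1775, M+10 0.0388 → M+6 is the base peak.
P(M+6) = C(5,3) × 0.478^2 × 0.522^3 = 10 × 0.228484 × 0.14223665 = 0.324988 (base)
P(M+8) = C(5,4) × 0.478^1 × 0.522^4 = 5 × 0.4780 × 0.07424753 = 0.177452
Relative intensity = 0.177452 / 0.324988 × 100 = 54.60

54.60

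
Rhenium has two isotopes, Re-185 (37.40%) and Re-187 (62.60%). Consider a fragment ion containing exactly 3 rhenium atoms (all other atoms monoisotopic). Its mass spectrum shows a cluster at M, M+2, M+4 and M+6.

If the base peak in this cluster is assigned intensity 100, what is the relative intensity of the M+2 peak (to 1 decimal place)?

(0.3740 + 0.6260)^3 gives M 0.0523, M+2 0.2627, M+4 0.4397, M+6 0.2453; the largest is M+4.
P(M+4) = C(3,2) × 0.3740^1 × 0.6260^2 = 3 × 0.3740 × 0.391876 = 0.439685 (base)
P(M+2) = C(3,1) × 0.3740^2 × 0.6260^1 = 3 × 0.139876 × 0.6260 = 0.262687
Relative intensity = 0.262687 / 0.439685 × 100 = 59.7

59.7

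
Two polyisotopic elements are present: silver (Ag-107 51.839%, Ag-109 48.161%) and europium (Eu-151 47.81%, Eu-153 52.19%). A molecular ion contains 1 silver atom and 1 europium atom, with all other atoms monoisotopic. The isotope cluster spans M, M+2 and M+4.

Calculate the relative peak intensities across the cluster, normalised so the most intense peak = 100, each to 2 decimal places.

Silver pattern (n=1): 0.51839 : 0.48161
Europium pattern (n=1): 0.4781 : 0.5219
Convolve the two distributions (both contribute in 2-u steps):
  M: 0.51839×0.4781 = 0.247842
  M+2: 0.51839×0.5219 + 0.48161×0.4781 = 0.500805
  M+4: 0.48161×0.5219 = 0.251352
Scale to base peak (0.500805) = 100: 49.49 : 100.00 : 50.19

49.49 : 100.00 : 50.19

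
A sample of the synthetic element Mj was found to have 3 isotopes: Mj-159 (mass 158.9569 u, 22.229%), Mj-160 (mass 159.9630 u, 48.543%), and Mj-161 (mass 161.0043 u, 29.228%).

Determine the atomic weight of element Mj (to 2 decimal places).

Ar = Σ fᵢ·mᵢ = 0.22229 × 158.9569 + 0.48543 × 159.9630 + 0.29228 × 161.0043
= 35.33453 + 77.65084 + 47.05834 = 160.04371 u

160.04 u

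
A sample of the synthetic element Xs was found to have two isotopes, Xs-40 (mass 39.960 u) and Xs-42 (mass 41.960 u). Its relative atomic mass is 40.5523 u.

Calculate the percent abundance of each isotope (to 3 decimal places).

Xs-40: 70.385%, Xs-42: 29.615%

With x = fraction of Xs-40 (so Xs-42 is 1 − x):
39.960·x + 41.960·(1 − x) = 40.5523
(39.960 − 41.960)·x = 40.5523 − 41.960
x = -1.4077 / -2.000 = 0.70385 → 70.385% Xs-40, 29.615% Xs-42.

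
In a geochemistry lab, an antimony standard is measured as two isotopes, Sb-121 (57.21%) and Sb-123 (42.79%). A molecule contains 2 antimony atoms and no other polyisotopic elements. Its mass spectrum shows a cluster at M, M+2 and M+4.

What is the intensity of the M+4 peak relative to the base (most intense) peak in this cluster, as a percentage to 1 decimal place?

37.4%

Term probabilities: M 0.3273, M+2 0.4896, M+4 0.1831. Base peak = M+2.
P(M+2) = C(2,1) × 0.5721^1 × 0.4279^1 = 2 × 0.5721 × 0.4279 = 0.489603 (base)
P(M+4) = C(2,2) × 0.5721^0 × 0.4279^2 = 1 × 1.0000 × 0.18309841 = 0.183098
Relative intensity = 0.183098 / 0.489603 × 100 = 37.4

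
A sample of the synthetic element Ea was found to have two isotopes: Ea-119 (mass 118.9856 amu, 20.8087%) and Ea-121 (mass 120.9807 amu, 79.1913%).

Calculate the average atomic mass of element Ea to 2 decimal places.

Average mass = Σ (abundance × isotope mass) = 0.208087 × 118.9856 + 0.791913 × 120.9807
= 24.75936 + 95.80619 = 120.56555 amu

120.57 amu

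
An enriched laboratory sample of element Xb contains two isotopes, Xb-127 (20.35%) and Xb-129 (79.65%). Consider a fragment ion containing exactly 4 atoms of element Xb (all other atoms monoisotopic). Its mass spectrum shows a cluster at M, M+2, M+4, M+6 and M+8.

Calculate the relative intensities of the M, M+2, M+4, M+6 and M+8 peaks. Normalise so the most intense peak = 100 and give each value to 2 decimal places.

0.42 : 6.53 : 38.32 : 100.00 : 97.85

Each Xb atom is independently Xb-127 (p = 0.2035) or Xb-129 (q = 0.7965); the cluster is the binomial expansion (p + q)^4.
P(M) = 0.2035^4 = 0.001715
P(M+2) = 4 × 0.2035^3 × 0.7965^1 = 0.026850
P(M+4) = 6 × 0.2035^2 × 0.7965^2 = 0.157635
P(M+6) = 4 × 0.2035^1 × 0.7965^3 = 0.411322
P(M+8) = 0.7965^4 = 0.402479
The M+6 peak is largest (0.411322); scaling to 100 gives 0.42 : 6.53 : 38.32 : 100.00 : 97.85.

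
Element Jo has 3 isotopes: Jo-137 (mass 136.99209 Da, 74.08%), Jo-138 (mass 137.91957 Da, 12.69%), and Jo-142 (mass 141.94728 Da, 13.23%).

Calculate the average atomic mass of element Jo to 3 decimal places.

137.765 Da

The abundance-weighted mean is 0.7408 × 136.99209 + 0.1269 × 137.91957 + 0.1323 × 141.94728
= 101.483740 + 17.501993 + 18.779625 = 137.765358 Da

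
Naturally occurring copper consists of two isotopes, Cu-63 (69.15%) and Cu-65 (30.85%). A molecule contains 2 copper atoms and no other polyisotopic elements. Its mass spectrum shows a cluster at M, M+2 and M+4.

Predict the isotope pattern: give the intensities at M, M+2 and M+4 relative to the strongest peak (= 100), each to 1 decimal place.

100.0 : 89.2 : 19.9

The 2 Cu atoms are independent, so intensities follow the terms of (0.6915 + 0.3085)^2.
P(M) = 0.6915^2 = 0.478172
P(M+2) = 2 × 0.6915^1 × 0.3085^1 = 0.426656
P(M+4) = 0.3085^2 = 0.095172
The M peak is largest (0.478172); scaling to 100 gives 100.0 : 89.2 : 19.9.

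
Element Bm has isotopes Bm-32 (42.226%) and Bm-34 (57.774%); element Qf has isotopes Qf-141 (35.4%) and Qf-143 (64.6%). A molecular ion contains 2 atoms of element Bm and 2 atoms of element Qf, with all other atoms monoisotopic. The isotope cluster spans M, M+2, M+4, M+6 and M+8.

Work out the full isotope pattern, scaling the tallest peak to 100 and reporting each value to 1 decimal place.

6.3 : 40.1 : 95.3 : 100.0 : 39.1

Element Bm pattern (n=2): 0.17830351 : 0.48791298 : 0.33378351
Element Qf pattern (n=2): 0.125316 : 0.457368 : 0.417316
Convolve the two distributions (both contribute in 2-u steps):
  M: 0.17830351×0.125316 = 0.022344
  M+2: 0.17830351×0.457368 + 0.48791298×0.125316 = 0.142694
  M+4: 0.17830351×0.417316 + 0.48791298×0.457368 + 0.33378351×0.125316 = 0.339393
  M+6: 0.48791298×0.417316 + 0.33378351×0.457368 = 0.356276
  M+8: 0.33378351×0.417316 = 0.139293
Scale to base peak (0.356276) = 100: 6.3 : 40.1 : 95.3 : 100.0 : 39.1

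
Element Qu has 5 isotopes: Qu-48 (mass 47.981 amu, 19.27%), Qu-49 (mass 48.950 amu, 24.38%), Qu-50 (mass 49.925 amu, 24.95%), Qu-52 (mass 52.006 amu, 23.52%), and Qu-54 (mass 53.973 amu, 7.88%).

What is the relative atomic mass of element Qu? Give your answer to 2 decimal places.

Weight each isotope mass by its fractional abundance: 0.1927 × 47.981 + 0.2438 × 48.950 + 0.2495 × 49.925 + 0.2352 × 52.006 + 0.0788 × 53.973
= 9.2459 + 11.9340 + 12.4563 + 12.2318 + 4.2531 = 50.1211 amu

50.12 amu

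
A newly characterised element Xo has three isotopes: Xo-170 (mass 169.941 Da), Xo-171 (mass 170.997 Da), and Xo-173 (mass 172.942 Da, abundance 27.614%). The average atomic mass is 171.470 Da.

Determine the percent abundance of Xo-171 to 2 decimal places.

The remaining 72.386% is split between Xo-170 (fraction x) and Xo-171 (fraction 0.72386 − x).
Substituting: 169.941x + 170.997(0.72386 − x) = 123.71379612
(169.941 − 170.997)x = -0.0640923  ⇒  x = 0.06069, y = 0.66317
Xo-170: 6.07%, Xo-171: 66.32%.

66.32%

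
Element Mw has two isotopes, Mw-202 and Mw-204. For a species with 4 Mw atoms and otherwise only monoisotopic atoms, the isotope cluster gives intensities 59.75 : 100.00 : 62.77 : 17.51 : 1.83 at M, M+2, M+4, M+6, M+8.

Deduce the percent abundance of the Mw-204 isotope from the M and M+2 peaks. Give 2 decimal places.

If p is the fraction of Mw that is Mw-202, then I(M+2)/I(M) = [C(4,1)·p^3·(1−p)] / p^4 = 4·(1−p)/p = 100.00/59.75 = 1.6736
(1−p)/p = 1.6736/4 = 0.4184  ⇒  p = 1/(1 + 0.4184) = 0.7050
Mw-202: 70.50%, Mw-204: 29.50%.

29.50%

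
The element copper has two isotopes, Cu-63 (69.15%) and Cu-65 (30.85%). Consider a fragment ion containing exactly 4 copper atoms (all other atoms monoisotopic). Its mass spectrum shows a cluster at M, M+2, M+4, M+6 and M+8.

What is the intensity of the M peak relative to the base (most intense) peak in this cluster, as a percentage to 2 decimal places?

56.04%

Binomial terms of (0.6915 + 0.3085)^4: M 0.2286, M+2 0.4080, M+4 0.2731, M+6 0.0812, M+8 0.0091 → M+2 is the base peak.
P(M+2) = C(4,1) × 0.6915^3 × 0.3085^1 = 4 × 0.33065611 × 0.3085 = 0.408030 (base)
P(M) = C(4,0) × 0.6915^4 × 0.3085^0 = 1 × 0.2286487 × 1.0000 = 0.228649
Relative intensity = 0.228649 / 0.408030 × 100 = 56.04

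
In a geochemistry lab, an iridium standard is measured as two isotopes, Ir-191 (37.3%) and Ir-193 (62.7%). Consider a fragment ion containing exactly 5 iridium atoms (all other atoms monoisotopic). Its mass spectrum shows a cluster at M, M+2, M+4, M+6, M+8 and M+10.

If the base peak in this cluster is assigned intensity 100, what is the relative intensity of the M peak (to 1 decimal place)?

2.1

(0.373 + 0.627)^5 gives M 0.0072, M+2 0.0607, M+4 0.2040, M+6 0.3429, M+8 0.2882, M+10 0.0969; the largest is M+6.
P(M+6) = C(5,3) × 0.373^2 × 0.627^3 = 10 × 0.139129 × 0.24649188 = 0.342942 (base)
P(M) = C(5,0) × 0.373^5 × 0.627^0 = 1 × 0.00722012 × 1.0000 = 0.007220
Relative intensity = 0.007220 / 0.342942 × 100 = 2.1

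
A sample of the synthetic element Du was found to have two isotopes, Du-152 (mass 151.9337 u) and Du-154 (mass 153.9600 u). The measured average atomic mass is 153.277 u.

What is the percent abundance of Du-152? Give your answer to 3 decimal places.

33.707%

With x = fraction of Du-152 (so Du-154 is 1 − x):
151.9337·x + 153.9600·(1 − x) = 153.277
(151.9337 − 153.9600)·x = 153.277 − 153.9600
x = -0.6830 / -2.0263 = 0.33707 → 33.707% Du-152, 66.293% Du-154.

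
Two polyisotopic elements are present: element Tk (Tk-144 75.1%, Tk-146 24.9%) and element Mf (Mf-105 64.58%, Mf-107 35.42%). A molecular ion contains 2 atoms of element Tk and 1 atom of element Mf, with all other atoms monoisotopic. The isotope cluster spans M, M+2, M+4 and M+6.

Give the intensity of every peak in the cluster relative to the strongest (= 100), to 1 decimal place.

Element Tk pattern (n=2): 0.564001 : 0.373998 : 0.062001
Element Mf pattern (n=1): 0.6458 : 0.3542
Convolve the two distributions (both contribute in 2-u steps):
  M: 0.564001×0.6458 = 0.364232
  M+2: 0.564001×0.3542 + 0.373998×0.6458 = 0.441297
  M+4: 0.373998×0.3542 + 0.062001×0.6458 = 0.172510
  M+6: 0.062001×0.3542 = 0.021961
Scale to base peak (0.441297) = 100: 82.5 : 100.0 : 39.1 : 5.0

82.5 : 100.0 : 39.1 : 5.0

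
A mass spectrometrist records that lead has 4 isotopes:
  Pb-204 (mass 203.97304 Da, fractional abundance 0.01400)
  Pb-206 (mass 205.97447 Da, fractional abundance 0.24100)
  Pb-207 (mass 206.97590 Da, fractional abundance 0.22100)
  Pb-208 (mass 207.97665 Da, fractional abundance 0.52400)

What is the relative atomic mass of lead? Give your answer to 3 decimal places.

Average mass = Σ (abundance × isotope mass) = 0.01400 × 203.97304 + 0.24100 × 205.97447 + 0.22100 × 206.97590 + 0.52400 × 207.97665
= 2.855623 + 49.639847 + 45.741674 + 108.979765 = 207.216909 Da

207.217 Da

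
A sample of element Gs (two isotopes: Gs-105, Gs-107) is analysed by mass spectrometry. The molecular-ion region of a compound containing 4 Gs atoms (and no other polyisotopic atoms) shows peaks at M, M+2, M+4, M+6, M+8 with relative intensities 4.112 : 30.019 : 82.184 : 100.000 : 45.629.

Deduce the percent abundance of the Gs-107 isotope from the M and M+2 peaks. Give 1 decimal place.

64.6%

Write p for the Gs-105 fraction. I(M+2)/I(M) = [C(4,1)·p^3·(1−p)] / p^4 = 4·(1−p)/p = 30.019/4.112 = 7.3003
(1−p)/p = 7.3003/4 = 1.8251  ⇒  p = 1/(1 + 1.8251) = 0.3540
Gs-105: 35.4%, Gs-107: 64.6%.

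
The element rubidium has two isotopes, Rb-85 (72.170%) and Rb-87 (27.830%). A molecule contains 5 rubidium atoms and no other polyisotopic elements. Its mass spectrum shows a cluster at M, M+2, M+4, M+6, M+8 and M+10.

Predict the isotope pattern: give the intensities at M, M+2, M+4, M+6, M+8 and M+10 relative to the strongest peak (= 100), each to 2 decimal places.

The 5 Rb atoms are independent, so intensities follow the terms of (0.72170 + 0.27830)^5.
P(M) = 0.72170^5 = 0.195787
P(M+2) = 5 × 0.72170^4 × 0.27830^1 = 0.377494
P(M+4) = 10 × 0.72170^3 × 0.27830^2 = 0.291136
P(M+6) = 10 × 0.72170^2 × 0.27830^3 = 0.112267
P(M+8) = 5 × 0.72170^1 × 0.27830^4 = 0.021646
P(M+10) = 0.27830^5 = 0.001669
The M+2 peak is largest (0.377494); scaling to 100 gives 51.86 : 100.00 : 77.12 : 29.74 : 5.73 : 0.44.

51.86 : 100.00 : 77.12 : 29.74 : 5.73 : 0.44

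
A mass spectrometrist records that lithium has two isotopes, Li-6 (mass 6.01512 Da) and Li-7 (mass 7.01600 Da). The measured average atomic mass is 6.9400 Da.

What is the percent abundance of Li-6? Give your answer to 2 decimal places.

With x = fraction of Li-6 (so Li-7 is 1 − x):
6.01512·x + 7.01600·(1 − x) = 6.9400
(6.01512 − 7.01600)·x = 6.9400 − 7.01600
x = -0.07600 / -1.00088 = 0.07593 → 7.59% Li-6, 92.41% Li-7.

7.59%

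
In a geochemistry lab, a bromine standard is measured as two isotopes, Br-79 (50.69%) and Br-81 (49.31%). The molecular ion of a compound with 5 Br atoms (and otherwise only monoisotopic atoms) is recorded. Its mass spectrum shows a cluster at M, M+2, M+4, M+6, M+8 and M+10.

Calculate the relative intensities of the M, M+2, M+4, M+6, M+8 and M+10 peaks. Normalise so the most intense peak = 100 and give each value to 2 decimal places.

10.57 : 51.40 : 100.00 : 97.28 : 47.31 : 9.21

Expanding (0.5069 + 0.4931)^5:
P(M) = 0.5069^5 = 0.033467
P(M+2) = 5 × 0.5069^4 × 0.4931^1 = 0.162777
P(M+4) = 10 × 0.5069^3 × 0.4931^2 = 0.316692
P(M+6) = 10 × 0.5069^2 × 0.4931^3 = 0.308070
P(M+8) = 5 × 0.5069^1 × 0.4931^4 = 0.149842
P(M+10) = 0.4931^5 = 0.029152
The M+4 peak is largest (0.316692); scaling to 100 gives 10.57 : 51.40 : 100.00 : 97.28 : 47.31 : 9.21.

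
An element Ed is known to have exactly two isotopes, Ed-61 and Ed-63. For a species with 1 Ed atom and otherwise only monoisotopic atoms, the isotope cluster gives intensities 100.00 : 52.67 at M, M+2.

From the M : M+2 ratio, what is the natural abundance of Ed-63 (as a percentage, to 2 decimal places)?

Write p for the Ed-61 fraction. I(M+2)/I(M) = [C(1,1)·p^0·(1−p)] / p^1 = 1·(1−p)/p = 52.67/100.00 = 0.5267
(1−p)/p = 0.5267/1 = 0.5267  ⇒  p = 1/(1 + 0.5267) = 0.6550
Ed-61: 65.50%, Ed-63: 34.50%.

34.50%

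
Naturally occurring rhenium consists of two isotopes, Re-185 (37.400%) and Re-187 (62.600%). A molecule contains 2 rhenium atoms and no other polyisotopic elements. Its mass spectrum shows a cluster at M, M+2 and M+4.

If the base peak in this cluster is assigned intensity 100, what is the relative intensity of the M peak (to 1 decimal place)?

29.9

(0.37400 + 0.62600)^2 gives M 0.1399, M+2 0.4682, M+4 0.3919; the largest is M+2.
P(M+2) = C(2,1) × 0.37400^1 × 0.62600^1 = 2 × 0.3740 × 0.6260 = 0.468248 (base)
P(M) = C(2,0) × 0.37400^2 × 0.62600^0 = 1 × 0.139876 × 1.0000 = 0.139876
Relative intensity = 0.139876 / 0.468248 × 100 = 29.9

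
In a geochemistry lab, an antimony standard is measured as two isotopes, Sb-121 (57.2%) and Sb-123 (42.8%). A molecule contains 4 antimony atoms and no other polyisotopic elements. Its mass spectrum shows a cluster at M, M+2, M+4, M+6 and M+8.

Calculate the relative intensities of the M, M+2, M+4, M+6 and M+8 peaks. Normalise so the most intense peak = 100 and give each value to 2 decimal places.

29.77 : 89.10 : 100.00 : 49.88 : 9.33

Each Sb atom is independently Sb-121 (p = 0.572) or Sb-123 (q = 0.428); the cluster is the binomial expansion (p + q)^4.
P(M) = 0.572^4 = 0.107049
P(M+2) = 4 × 0.572^3 × 0.428^1 = 0.320400
P(M+4) = 6 × 0.572^2 × 0.428^2 = 0.359609
P(M+6) = 4 × 0.572^1 × 0.428^3 = 0.179385
P(M+8) = 0.428^4 = 0.033556
The M+4 peak is largest (0.359609); scaling to 100 gives 29.77 : 89.10 : 100.00 : 49.88 : 9.33.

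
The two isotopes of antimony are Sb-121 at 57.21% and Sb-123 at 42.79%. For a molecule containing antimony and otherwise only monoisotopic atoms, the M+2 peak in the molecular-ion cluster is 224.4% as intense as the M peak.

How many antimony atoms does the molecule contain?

3

With n Sb atoms, P(M+2)/P(M) = C(n,1)·p^(n−1)q / p^n = n·q/p = n · 0.4279/0.5721.
n = 2.244 × 0.5721/0.4279 = 3.00 ≈ 3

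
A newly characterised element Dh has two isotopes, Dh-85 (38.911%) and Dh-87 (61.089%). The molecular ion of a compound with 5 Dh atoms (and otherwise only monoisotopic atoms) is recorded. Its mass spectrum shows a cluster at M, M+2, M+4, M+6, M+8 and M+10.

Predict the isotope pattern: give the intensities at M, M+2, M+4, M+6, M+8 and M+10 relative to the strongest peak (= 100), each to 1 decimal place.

Each Dh atom is independently Dh-85 (p = 0.38911) or Dh-87 (q = 0.61089); the cluster is the binomial expansion (p + q)^5.
P(M) = 0.38911^5 = 0.008920
P(M+2) = 5 × 0.38911^4 × 0.61089^1 = 0.070020
P(M+4) = 10 × 0.38911^3 × 0.61089^2 = 0.219858
P(M+6) = 10 × 0.38911^2 × 0.61089^3 = 0.345171
P(M+8) = 5 × 0.38911^1 × 0.61089^4 = 0.270953
P(M+10) = 0.61089^5 = 0.085078
The M+6 peak is largest (0.345171); scaling to 100 gives 2.6 : 20.3 : 63.7 : 100.0 : 78.5 : 24.6.

2.6 : 20.3 : 63.7 : 100.0 : 78.5 : 24.6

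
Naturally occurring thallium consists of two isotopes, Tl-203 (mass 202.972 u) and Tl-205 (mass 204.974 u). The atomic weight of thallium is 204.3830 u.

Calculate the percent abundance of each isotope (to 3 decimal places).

Tl-203: 29.520%, Tl-205: 70.480%

Writing the weighted mean with unknown fraction x of Tl-203:
202.972·x + 204.974·(1 − x) = 204.3830
(202.972 − 204.974)·x = 204.3830 − 204.974
x = -0.5910 / -2.002 = 0.29520 → 29.520% Tl-203, 70.480% Tl-205.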